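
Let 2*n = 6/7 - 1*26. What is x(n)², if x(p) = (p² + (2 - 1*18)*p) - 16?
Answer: 282777856/2401 ≈ 1.1778e+5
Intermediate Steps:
n = -88/7 (n = (6/7 - 1*26)/2 = (6*(⅐) - 26)/2 = (6/7 - 26)/2 = (½)*(-176/7) = -88/7 ≈ -12.571)
x(p) = -16 + p² - 16*p (x(p) = (p² + (2 - 18)*p) - 16 = (p² - 16*p) - 16 = -16 + p² - 16*p)
x(n)² = (-16 + (-88/7)² - 16*(-88/7))² = (-16 + 7744/49 + 1408/7)² = (16816/49)² = 282777856/2401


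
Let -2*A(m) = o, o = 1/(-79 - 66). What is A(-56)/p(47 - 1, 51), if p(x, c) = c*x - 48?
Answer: 1/666420 ≈ 1.5006e-6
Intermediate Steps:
p(x, c) = -48 + c*x
o = -1/145 (o = 1/(-145) = -1/145 ≈ -0.0068966)
A(m) = 1/290 (A(m) = -1/2*(-1/145) = 1/290)
A(-56)/p(47 - 1, 51) = 1/(290*(-48 + 51*(47 - 1))) = 1/(290*(-48 + 51*46)) = 1/(290*(-48 + 2346)) = (1/290)/2298 = (1/290)*(1/2298) = 1/666420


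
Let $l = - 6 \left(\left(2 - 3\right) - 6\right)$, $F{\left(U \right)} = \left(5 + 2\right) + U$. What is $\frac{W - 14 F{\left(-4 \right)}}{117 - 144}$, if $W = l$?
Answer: $0$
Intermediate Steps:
$F{\left(U \right)} = 7 + U$
$l = 42$ ($l = - 6 \left(-1 - 6\right) = \left(-6\right) \left(-7\right) = 42$)
$W = 42$
$\frac{W - 14 F{\left(-4 \right)}}{117 - 144} = \frac{42 - 14 \left(7 - 4\right)}{117 - 144} = \frac{42 - 42}{-27} = \left(42 - 42\right) \left(- \frac{1}{27}\right) = 0 \left(- \frac{1}{27}\right) = 0$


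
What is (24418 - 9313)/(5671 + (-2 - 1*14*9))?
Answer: 15105/5543 ≈ 2.7251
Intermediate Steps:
(24418 - 9313)/(5671 + (-2 - 1*14*9)) = 15105/(5671 + (-2 - 14*9)) = 15105/(5671 + (-2 - 126)) = 15105/(5671 - 128) = 15105/5543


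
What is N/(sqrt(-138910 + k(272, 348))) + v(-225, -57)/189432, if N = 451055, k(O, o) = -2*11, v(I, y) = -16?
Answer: -2/23679 - 451055*I*sqrt(34733)/69466 ≈ -8.4463e-5 - 1210.1*I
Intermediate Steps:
k(O, o) = -22
N/(sqrt(-138910 + k(272, 348))) + v(-225, -57)/189432 = 451055/(sqrt(-138910 - 22)) - 16/189432 = 451055/(sqrt(-138932)) - 16*1/189432 = 451055/((2*I*sqrt(34733))) - 2/23679 = 451055*(-I*sqrt(34733)/69466) - 2/23679 = -451055*I*sqrt(34733)/69466 - 2/23679 = -2/23679 - 451055*I*sqrt(34733)/69466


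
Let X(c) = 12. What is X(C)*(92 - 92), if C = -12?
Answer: 0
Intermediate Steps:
X(C)*(92 - 92) = 12*(92 - 92) = 12*0 = 0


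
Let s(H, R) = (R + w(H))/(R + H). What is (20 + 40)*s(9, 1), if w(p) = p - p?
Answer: 6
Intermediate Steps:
w(p) = 0
s(H, R) = R/(H + R) (s(H, R) = (R + 0)/(R + H) = R/(H + R))
(20 + 40)*s(9, 1) = (20 + 40)*(1/(9 + 1)) = 60*(1/10) = 60*(1*(⅒)) = 60*(⅒) = 6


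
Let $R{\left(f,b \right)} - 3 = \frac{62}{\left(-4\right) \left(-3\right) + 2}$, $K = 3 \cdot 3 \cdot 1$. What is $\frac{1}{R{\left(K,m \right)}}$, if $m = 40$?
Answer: $\frac{7}{52} \approx 0.13462$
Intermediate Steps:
$K = 9$ ($K = 9 \cdot 1 = 9$)
$R{\left(f,b \right)} = \frac{52}{7}$ ($R{\left(f,b \right)} = 3 + \frac{62}{\left(-4\right) \left(-3\right) + 2} = 3 + \frac{62}{12 + 2} = 3 + \frac{62}{14} = 3 + 62 \cdot \frac{1}{14} = 3 + \frac{31}{7} = \frac{52}{7}$)
$\frac{1}{R{\left(K,m \right)}} = \frac{1}{\frac{52}{7}} = \frac{7}{52}$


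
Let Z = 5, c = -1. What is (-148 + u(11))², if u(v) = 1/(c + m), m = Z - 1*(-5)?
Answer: 1771561/81 ≈ 21871.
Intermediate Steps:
m = 10 (m = 5 - 1*(-5) = 5 + 5 = 10)
u(v) = ⅑ (u(v) = 1/(-1 + 10) = 1/9 = ⅑)
(-148 + u(11))² = (-148 + ⅑)² = (-1331/9)² = 1771561/81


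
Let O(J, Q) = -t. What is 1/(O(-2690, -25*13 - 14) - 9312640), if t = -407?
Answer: -1/9312233 ≈ -1.0739e-7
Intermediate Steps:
O(J, Q) = 407 (O(J, Q) = -1*(-407) = 407)
1/(O(-2690, -25*13 - 14) - 9312640) = 1/(407 - 9312640) = 1/(-9312233) = -1/9312233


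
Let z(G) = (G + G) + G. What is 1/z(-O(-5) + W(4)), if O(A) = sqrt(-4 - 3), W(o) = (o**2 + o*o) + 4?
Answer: 12/1303 + I*sqrt(7)/3909 ≈ 0.0092095 + 0.00067684*I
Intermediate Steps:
W(o) = 4 + 2*o**2 (W(o) = (o**2 + o**2) + 4 = 2*o**2 + 4 = 4 + 2*o**2)
O(A) = I*sqrt(7) (O(A) = sqrt(-7) = I*sqrt(7))
z(G) = 3*G (z(G) = 2*G + G = 3*G)
1/z(-O(-5) + W(4)) = 1/(3*(-I*sqrt(7) + (4 + 2*4**2))) = 1/(3*(-I*sqrt(7) + (4 + 2*16))) = 1/(3*(-I*sqrt(7) + (4 + 32))) = 1/(3*(-I*sqrt(7) + 36)) = 1/(3*(36 - I*sqrt(7))) = 1/(108 - 3*I*sqrt(7))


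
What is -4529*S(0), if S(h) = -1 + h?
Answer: 4529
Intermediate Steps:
-4529*S(0) = -4529*(-1 + 0) = -4529*(-1) = 4529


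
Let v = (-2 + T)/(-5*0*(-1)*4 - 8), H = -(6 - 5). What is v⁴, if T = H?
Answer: 81/4096 ≈ 0.019775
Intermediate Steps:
H = -1 (H = -1*1 = -1)
T = -1
v = 3/8 (v = (-2 - 1)/(-5*0*(-1)*4 - 8) = -3/(-0*4 - 8) = -3/(-5*0 - 8) = -3/(0 - 8) = -3/(-8) = -3*(-⅛) = 3/8 ≈ 0.37500)
v⁴ = (3/8)⁴ = 81/4096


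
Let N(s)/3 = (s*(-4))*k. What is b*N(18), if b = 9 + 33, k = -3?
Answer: 27216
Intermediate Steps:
b = 42
N(s) = 36*s (N(s) = 3*((s*(-4))*(-3)) = 3*(-4*s*(-3)) = 3*(12*s) = 36*s)
b*N(18) = 42*(36*18) = 42*648 = 27216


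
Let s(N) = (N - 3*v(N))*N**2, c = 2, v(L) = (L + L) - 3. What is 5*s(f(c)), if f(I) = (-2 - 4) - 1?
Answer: 10780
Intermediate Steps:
v(L) = -3 + 2*L (v(L) = 2*L - 3 = -3 + 2*L)
f(I) = -7 (f(I) = -6 - 1 = -7)
s(N) = N**2*(9 - 5*N) (s(N) = (N - 3*(-3 + 2*N))*N**2 = (N + (9 - 6*N))*N**2 = (9 - 5*N)*N**2 = N**2*(9 - 5*N))
5*s(f(c)) = 5*((-7)**2*(9 - 5*(-7))) = 5*(49*(9 + 35)) = 5*(49*44) = 5*2156 = 10780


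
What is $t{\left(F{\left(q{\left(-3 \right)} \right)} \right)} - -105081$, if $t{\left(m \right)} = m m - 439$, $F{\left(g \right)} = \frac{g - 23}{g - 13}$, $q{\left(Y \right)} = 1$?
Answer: $\frac{3767233}{36} \approx 1.0465 \cdot 10^{5}$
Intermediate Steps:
$F{\left(g \right)} = \frac{-23 + g}{-13 + g}$
$t{\left(m \right)} = -439 + m^{2}$ ($t{\left(m \right)} = m^{2} - 439 = -439 + m^{2}$)
$t{\left(F{\left(q{\left(-3 \right)} \right)} \right)} - -105081 = \left(-439 + \left(\frac{-23 + 1}{-13 + 1}\right)^{2}\right) - -105081 = \left(-439 + \left(\frac{1}{-12} \left(-22\right)\right)^{2}\right) + 105081 = \left(-439 + \left(\left(- \frac{1}{12}\right) \left(-22\right)\right)^{2}\right) + 105081 = \left(-439 + \left(\frac{11}{6}\right)^{2}\right) + 105081 = \left(-439 + \frac{121}{36}\right) + 105081 = - \frac{15683}{36} + 105081 = \frac{3767233}{36}$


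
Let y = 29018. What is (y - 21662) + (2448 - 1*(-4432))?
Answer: 14236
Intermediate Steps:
(y - 21662) + (2448 - 1*(-4432)) = (29018 - 21662) + (2448 - 1*(-4432)) = 7356 + (2448 + 4432) = 7356 + 6880 = 14236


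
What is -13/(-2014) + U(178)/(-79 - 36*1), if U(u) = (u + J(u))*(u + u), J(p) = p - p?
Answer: -127621657/231610 ≈ -551.02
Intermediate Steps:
J(p) = 0
U(u) = 2*u² (U(u) = (u + 0)*(u + u) = u*(2*u) = 2*u²)
-13/(-2014) + U(178)/(-79 - 36*1) = -13/(-2014) + (2*178²)/(-79 - 36*1) = -13*(-1/2014) + (2*31684)/(-79 - 36) = 13/2014 + 63368/(-115) = 13/2014 + 63368*(-1/115) = 13/2014 - 63368/115 = -127621657/231610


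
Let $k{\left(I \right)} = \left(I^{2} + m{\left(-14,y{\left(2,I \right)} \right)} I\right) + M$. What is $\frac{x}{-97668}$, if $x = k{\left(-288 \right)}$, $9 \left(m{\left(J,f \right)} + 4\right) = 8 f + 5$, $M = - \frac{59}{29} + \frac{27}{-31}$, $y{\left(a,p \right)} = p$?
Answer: $- \frac{35434331}{21950883} \approx -1.6143$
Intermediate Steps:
$M = - \frac{2612}{899}$ ($M = \left(-59\right) \frac{1}{29} + 27 \left(- \frac{1}{31}\right) = - \frac{59}{29} - \frac{27}{31} = - \frac{2612}{899} \approx -2.9054$)
$m{\left(J,f \right)} = - \frac{31}{9} + \frac{8 f}{9}$ ($m{\left(J,f \right)} = -4 + \frac{8 f + 5}{9} = -4 + \frac{5 + 8 f}{9} = -4 + \left(\frac{5}{9} + \frac{8 f}{9}\right) = - \frac{31}{9} + \frac{8 f}{9}$)
$k{\left(I \right)} = - \frac{2612}{899} + I^{2} + I \left(- \frac{31}{9} + \frac{8 I}{9}\right)$ ($k{\left(I \right)} = \left(I^{2} + \left(- \frac{31}{9} + \frac{8 I}{9}\right) I\right) - \frac{2612}{899} = \left(I^{2} + I \left(- \frac{31}{9} + \frac{8 I}{9}\right)\right) - \frac{2612}{899} = - \frac{2612}{899} + I^{2} + I \left(- \frac{31}{9} + \frac{8 I}{9}\right)$)
$x = \frac{141737324}{899}$ ($x = - \frac{2612}{899} - -992 + \frac{17 \left(-288\right)^{2}}{9} = - \frac{2612}{899} + 992 + \frac{17}{9} \cdot 82944 = - \frac{2612}{899} + 992 + 156672 = \frac{141737324}{899} \approx 1.5766 \cdot 10^{5}$)
$\frac{x}{-97668} = \frac{141737324}{899 \left(-97668\right)} = \frac{141737324}{899} \left(- \frac{1}{97668}\right) = - \frac{35434331}{21950883}$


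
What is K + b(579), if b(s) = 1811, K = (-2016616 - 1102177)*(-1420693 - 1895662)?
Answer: 10343024761326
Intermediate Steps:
K = 10343024759515 (K = -3118793*(-3316355) = 10343024759515)
K + b(579) = 10343024759515 + 1811 = 10343024761326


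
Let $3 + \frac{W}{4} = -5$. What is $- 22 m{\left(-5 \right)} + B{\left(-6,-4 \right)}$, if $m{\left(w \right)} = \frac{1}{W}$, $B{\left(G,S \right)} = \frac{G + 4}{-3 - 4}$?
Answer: $\frac{109}{112} \approx 0.97321$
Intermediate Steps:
$W = -32$ ($W = -12 + 4 \left(-5\right) = -12 - 20 = -32$)
$B{\left(G,S \right)} = - \frac{4}{7} - \frac{G}{7}$ ($B{\left(G,S \right)} = \frac{4 + G}{-7} = \left(4 + G\right) \left(- \frac{1}{7}\right) = - \frac{4}{7} - \frac{G}{7}$)
$m{\left(w \right)} = - \frac{1}{32}$ ($m{\left(w \right)} = \frac{1}{-32} = - \frac{1}{32}$)
$- 22 m{\left(-5 \right)} + B{\left(-6,-4 \right)} = \left(-22\right) \left(- \frac{1}{32}\right) - - \frac{2}{7} = \frac{11}{16} + \left(- \frac{4}{7} + \frac{6}{7}\right) = \frac{11}{16} + \frac{2}{7} = \frac{109}{112}$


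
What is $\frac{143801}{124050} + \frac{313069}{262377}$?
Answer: $\frac{25522094809}{10849288950} \approx 2.3524$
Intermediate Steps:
$\frac{143801}{124050} + \frac{313069}{262377} = \frac{25522094809}{10849288950}$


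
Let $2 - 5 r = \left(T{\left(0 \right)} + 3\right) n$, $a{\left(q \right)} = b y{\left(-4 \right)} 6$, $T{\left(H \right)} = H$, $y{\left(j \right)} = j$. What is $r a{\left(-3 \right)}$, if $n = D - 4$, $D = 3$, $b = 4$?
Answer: $-96$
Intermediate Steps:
$n = -1$ ($n = 3 - 4 = -1$)
$a{\left(q \right)} = -96$ ($a{\left(q \right)} = 4 \left(-4\right) 6 = \left(-16\right) 6 = -96$)
$r = 1$ ($r = \frac{2}{5} - \frac{\left(0 + 3\right) \left(-1\right)}{5} = \frac{2}{5} - \frac{3 \left(-1\right)}{5} = \frac{2}{5} - - \frac{3}{5} = \frac{2}{5} + \frac{3}{5} = 1$)
$r a{\left(-3 \right)} = 1 \left(-96\right) = -96$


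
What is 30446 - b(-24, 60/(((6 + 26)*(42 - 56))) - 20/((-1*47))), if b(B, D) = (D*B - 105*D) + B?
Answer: 160592095/5264 ≈ 30508.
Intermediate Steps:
b(B, D) = B - 105*D + B*D (b(B, D) = (B*D - 105*D) + B = (-105*D + B*D) + B = B - 105*D + B*D)
30446 - b(-24, 60/(((6 + 26)*(42 - 56))) - 20/((-1*47))) = 30446 - (-24 - 105*(60/(((6 + 26)*(42 - 56))) - 20/((-1*47))) - 24*(60/(((6 + 26)*(42 - 56))) - 20/((-1*47)))) = 30446 - (-24 - 105*(60/((32*(-14))) - 20/(-47)) - 24*(60/((32*(-14))) - 20/(-47))) = 30446 - (-24 - 105*(60/(-448) - 20*(-1/47)) - 24*(60/(-448) - 20*(-1/47))) = 30446 - (-24 - 105*(60*(-1/448) + 20/47) - 24*(60*(-1/448) + 20/47)) = 30446 - (-24 - 105*(-15/112 + 20/47) - 24*(-15/112 + 20/47)) = 30446 - (-24 - 105*1535/5264 - 24*1535/5264) = 30446 - (-24 - 23025/752 - 4605/658) = 30446 - 1*(-324351/5264) = 30446 + 324351/5264 = 160592095/5264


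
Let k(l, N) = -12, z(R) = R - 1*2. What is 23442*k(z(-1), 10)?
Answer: -281304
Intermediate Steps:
z(R) = -2 + R (z(R) = R - 2 = -2 + R)
23442*k(z(-1), 10) = 23442*(-12) = -281304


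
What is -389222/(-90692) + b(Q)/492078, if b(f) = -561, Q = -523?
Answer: 7978196046/1859480749 ≈ 4.2906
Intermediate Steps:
-389222/(-90692) + b(Q)/492078 = -389222/(-90692) - 561/492078 = -389222*(-1/90692) - 561*1/492078 = 194611/45346 - 187/164026 = 7978196046/1859480749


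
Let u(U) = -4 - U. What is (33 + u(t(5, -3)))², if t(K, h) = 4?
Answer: 625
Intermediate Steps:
(33 + u(t(5, -3)))² = (33 + (-4 - 1*4))² = (33 + (-4 - 4))² = (33 - 8)² = 25² = 625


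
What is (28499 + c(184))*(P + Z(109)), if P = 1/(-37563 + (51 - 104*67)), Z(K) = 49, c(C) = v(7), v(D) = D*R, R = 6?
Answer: 62205651779/44480 ≈ 1.3985e+6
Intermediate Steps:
v(D) = 6*D (v(D) = D*6 = 6*D)
c(C) = 42 (c(C) = 6*7 = 42)
P = -1/44480 (P = 1/(-37563 + (51 - 6968)) = 1/(-37563 - 6917) = 1/(-44480) = -1/44480 ≈ -2.2482e-5)
(28499 + c(184))*(P + Z(109)) = (28499 + 42)*(-1/44480 + 49) = 28541*(2179519/44480) = 62205651779/44480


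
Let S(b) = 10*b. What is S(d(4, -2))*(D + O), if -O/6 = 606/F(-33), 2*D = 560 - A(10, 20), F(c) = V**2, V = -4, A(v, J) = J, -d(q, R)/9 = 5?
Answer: -38475/2 ≈ -19238.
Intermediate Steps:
d(q, R) = -45 (d(q, R) = -9*5 = -45)
F(c) = 16 (F(c) = (-4)**2 = 16)
D = 270 (D = (560 - 1*20)/2 = (560 - 20)/2 = (1/2)*540 = 270)
O = -909/4 (O = -3636/16 = -6*303/8 = -909/4 ≈ -227.25)
S(d(4, -2))*(D + O) = (10*(-45))*(270 - 909/4) = -450*171/4 = -38475/2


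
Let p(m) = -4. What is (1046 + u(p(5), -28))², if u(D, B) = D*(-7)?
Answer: 1153476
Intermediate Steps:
u(D, B) = -7*D
(1046 + u(p(5), -28))² = (1046 - 7*(-4))² = (1046 + 28)² = 1074² = 1153476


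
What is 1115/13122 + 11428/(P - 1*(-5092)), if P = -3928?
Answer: 12604673/1272834 ≈ 9.9028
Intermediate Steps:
1115/13122 + 11428/(P - 1*(-5092)) = 1115/13122 + 11428/(-3928 - 1*(-5092)) = 1115*(1/13122) + 11428/(-3928 + 5092) = 1115/13122 + 11428/1164 = 1115/13122 + 11428*(1/1164) = 1115/13122 + 2857/291 = 12604673/1272834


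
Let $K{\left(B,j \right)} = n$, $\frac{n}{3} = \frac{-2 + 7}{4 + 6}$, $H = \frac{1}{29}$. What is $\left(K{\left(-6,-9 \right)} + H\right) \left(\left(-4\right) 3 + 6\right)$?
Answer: $- \frac{267}{29} \approx -9.2069$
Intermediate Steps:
$H = \frac{1}{29} \approx 0.034483$
$n = \frac{3}{2}$ ($n = 3 \frac{-2 + 7}{4 + 6} = 3 \cdot \frac{5}{10} = 3 \cdot 5 \cdot \frac{1}{10} = 3 \cdot \frac{1}{2} = \frac{3}{2} \approx 1.5$)
$K{\left(B,j \right)} = \frac{3}{2}$
$\left(K{\left(-6,-9 \right)} + H\right) \left(\left(-4\right) 3 + 6\right) = \left(\frac{3}{2} + \frac{1}{29}\right) \left(\left(-4\right) 3 + 6\right) = \frac{89 \left(-12 + 6\right)}{58} = \frac{89}{58} \left(-6\right) = - \frac{267}{29}$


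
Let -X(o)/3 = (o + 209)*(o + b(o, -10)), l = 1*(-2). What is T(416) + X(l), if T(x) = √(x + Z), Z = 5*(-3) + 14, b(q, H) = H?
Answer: 7452 + √415 ≈ 7472.4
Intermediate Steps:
l = -2
Z = -1 (Z = -15 + 14 = -1)
X(o) = -3*(-10 + o)*(209 + o) (X(o) = -3*(o + 209)*(o - 10) = -3*(209 + o)*(-10 + o) = -3*(-10 + o)*(209 + o))
T(x) = √(-1 + x) (T(x) = √(x - 1) = √(-1 + x))
T(416) + X(l) = √(-1 + 416) + (6270 - 597*(-2) - 3*(-2)²) = √415 + (6270 + 1194 - 3*4) = √415 + (6270 + 1194 - 12) = √415 + 7452 = 7452 + √415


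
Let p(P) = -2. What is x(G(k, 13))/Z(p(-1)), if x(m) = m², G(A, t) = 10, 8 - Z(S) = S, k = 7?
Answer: 10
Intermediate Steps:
Z(S) = 8 - S
x(G(k, 13))/Z(p(-1)) = 10²/(8 - 1*(-2)) = 100/(8 + 2) = 100/10 = 100*(⅒) = 10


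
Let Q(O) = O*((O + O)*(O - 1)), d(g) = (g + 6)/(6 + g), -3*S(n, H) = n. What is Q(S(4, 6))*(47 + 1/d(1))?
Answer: -3584/9 ≈ -398.22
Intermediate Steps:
S(n, H) = -n/3
d(g) = 1 (d(g) = (6 + g)/(6 + g) = 1)
Q(O) = 2*O**2*(-1 + O) (Q(O) = O*((2*O)*(-1 + O)) = O*(2*O*(-1 + O)) = 2*O**2*(-1 + O))
Q(S(4, 6))*(47 + 1/d(1)) = (2*(-1/3*4)**2*(-1 - 1/3*4))*(47 + 1/1) = (2*(-4/3)**2*(-1 - 4/3))*(47 + 1) = (2*(16/9)*(-7/3))*48 = -224/27*48 = -3584/9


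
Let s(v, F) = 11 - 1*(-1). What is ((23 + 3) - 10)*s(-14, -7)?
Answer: 192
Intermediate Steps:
s(v, F) = 12 (s(v, F) = 11 + 1 = 12)
((23 + 3) - 10)*s(-14, -7) = ((23 + 3) - 10)*12 = (26 - 10)*12 = 16*12 = 192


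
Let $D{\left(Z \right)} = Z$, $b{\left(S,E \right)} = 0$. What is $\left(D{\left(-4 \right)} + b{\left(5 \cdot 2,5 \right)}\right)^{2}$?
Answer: $16$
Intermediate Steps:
$\left(D{\left(-4 \right)} + b{\left(5 \cdot 2,5 \right)}\right)^{2} = \left(-4 + 0\right)^{2} = \left(-4\right)^{2} = 16$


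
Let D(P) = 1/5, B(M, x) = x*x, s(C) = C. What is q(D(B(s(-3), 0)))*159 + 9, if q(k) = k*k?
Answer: 384/25 ≈ 15.360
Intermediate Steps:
B(M, x) = x²
D(P) = ⅕
q(k) = k²
q(D(B(s(-3), 0)))*159 + 9 = (⅕)²*159 + 9 = (1/25)*159 + 9 = 159/25 + 9 = 384/25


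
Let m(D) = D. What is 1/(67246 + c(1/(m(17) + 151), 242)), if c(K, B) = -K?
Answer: 168/11297327 ≈ 1.4871e-5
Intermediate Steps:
1/(67246 + c(1/(m(17) + 151), 242)) = 1/(67246 - 1/(17 + 151)) = 1/(67246 - 1/168) = 1/(11297327/168) = 168/11297327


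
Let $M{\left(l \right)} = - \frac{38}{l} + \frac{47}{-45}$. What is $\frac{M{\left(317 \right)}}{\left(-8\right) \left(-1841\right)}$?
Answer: $- \frac{16609}{210094920} \approx -7.9055 \cdot 10^{-5}$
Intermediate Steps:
$M{\left(l \right)} = - \frac{47}{45} - \frac{38}{l}$ ($M{\left(l \right)} = - \frac{38}{l} + 47 \left(- \frac{1}{45}\right) = - \frac{38}{l} - \frac{47}{45} = - \frac{47}{45} - \frac{38}{l}$)
$\frac{M{\left(317 \right)}}{\left(-8\right) \left(-1841\right)} = \frac{- \frac{47}{45} - \frac{38}{317}}{\left(-8\right) \left(-1841\right)} = \frac{- \frac{47}{45} - \frac{38}{317}}{14728} = \left(- \frac{47}{45} - \frac{38}{317}\right) \frac{1}{14728} = \left(- \frac{16609}{14265}\right) \frac{1}{14728} = - \frac{16609}{210094920}$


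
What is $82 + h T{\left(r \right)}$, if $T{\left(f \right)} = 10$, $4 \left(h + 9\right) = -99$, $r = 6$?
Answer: $- \frac{511}{2} \approx -255.5$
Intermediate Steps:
$h = - \frac{135}{4}$ ($h = -9 + \frac{1}{4} \left(-99\right) = -9 - \frac{99}{4} = - \frac{135}{4} \approx -33.75$)
$82 + h T{\left(r \right)} = 82 - \frac{675}{2} = - \frac{511}{2}$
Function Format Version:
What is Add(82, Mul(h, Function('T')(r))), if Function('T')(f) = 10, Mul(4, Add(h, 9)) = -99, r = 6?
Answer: Rational(-511, 2) ≈ -255.50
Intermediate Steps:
h = Rational(-135, 4) (h = Add(-9, Mul(Rational(1, 4), -99)) = Add(-9, Rational(-99, 4)) = Rational(-135, 4) ≈ -33.750)
Add(82, Mul(h, Function('T')(r))) = Add(82, Mul(Rational(-135, 4), 10)) = Add(82, Rational(-675, 2)) = Rational(-511, 2)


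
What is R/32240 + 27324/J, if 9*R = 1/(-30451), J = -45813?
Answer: -80475210968551/134929396845360 ≈ -0.59642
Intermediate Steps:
R = -1/274059 (R = (1/9)/(-30451) = (1/9)*(-1/30451) = -1/274059 ≈ -3.6488e-6)
R/32240 + 27324/J = -1/274059/32240 + 27324/(-45813) = -1/274059*1/32240 + 27324*(-1/45813) = -1/8835662160 - 9108/15271 = -80475210968551/134929396845360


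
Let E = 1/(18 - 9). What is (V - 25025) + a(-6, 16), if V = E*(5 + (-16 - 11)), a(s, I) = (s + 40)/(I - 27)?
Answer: -2478023/99 ≈ -25031.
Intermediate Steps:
a(s, I) = (40 + s)/(-27 + I)
E = ⅑ (E = 1/9 = ⅑ ≈ 0.11111)
V = -22/9 (V = (5 + (-16 - 11))/9 = (5 - 27)/9 = (⅑)*(-22) = -22/9 ≈ -2.4444)
(V - 25025) + a(-6, 16) = (-22/9 - 25025) + (40 - 6)/(-27 + 16) = -225247/9 + 34/(-11) = -225247/9 - 1/11*34 = -225247/9 - 34/11 = -2478023/99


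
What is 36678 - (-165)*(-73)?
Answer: 24633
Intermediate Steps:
36678 - (-165)*(-73) = 36678 - 1*12045 = 36678 - 12045 = 24633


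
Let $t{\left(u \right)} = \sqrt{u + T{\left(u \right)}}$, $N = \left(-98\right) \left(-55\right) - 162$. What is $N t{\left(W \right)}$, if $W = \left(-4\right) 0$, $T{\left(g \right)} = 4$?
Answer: $10456$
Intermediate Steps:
$N = 5228$ ($N = 5390 - 162 = 5228$)
$W = 0$
$t{\left(u \right)} = \sqrt{4 + u}$ ($t{\left(u \right)} = \sqrt{u + 4} = \sqrt{4 + u}$)
$N t{\left(W \right)} = 5228 \sqrt{4 + 0} = 5228 \sqrt{4} = 5228 \cdot 2 = 10456$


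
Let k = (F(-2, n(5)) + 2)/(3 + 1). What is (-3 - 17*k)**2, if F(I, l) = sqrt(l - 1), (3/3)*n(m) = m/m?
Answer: 529/4 ≈ 132.25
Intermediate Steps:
n(m) = 1 (n(m) = m/m = 1)
F(I, l) = sqrt(-1 + l)
k = 1/2 (k = (sqrt(-1 + 1) + 2)/(3 + 1) = (sqrt(0) + 2)/4 = (0 + 2)*(1/4) = 2*(1/4) = 1/2 ≈ 0.50000)
(-3 - 17*k)**2 = (-3 - 17*1/2)**2 = (-3 - 17/2)**2 = (-23/2)**2 = 529/4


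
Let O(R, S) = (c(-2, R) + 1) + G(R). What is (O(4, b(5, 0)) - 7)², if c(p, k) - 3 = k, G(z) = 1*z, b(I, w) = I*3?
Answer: 25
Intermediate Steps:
b(I, w) = 3*I
G(z) = z
c(p, k) = 3 + k
O(R, S) = 4 + 2*R (O(R, S) = ((3 + R) + 1) + R = (4 + R) + R = 4 + 2*R)
(O(4, b(5, 0)) - 7)² = ((4 + 2*4) - 7)² = ((4 + 8) - 7)² = (12 - 7)² = 5² = 25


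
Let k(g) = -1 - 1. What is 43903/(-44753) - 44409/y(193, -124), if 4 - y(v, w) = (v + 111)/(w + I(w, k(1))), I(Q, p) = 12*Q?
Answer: -801010806995/75543064 ≈ -10603.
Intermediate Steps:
k(g) = -2
y(v, w) = 4 - (111 + v)/(13*w) (y(v, w) = 4 - (v + 111)/(w + 12*w) = 4 - (111 + v)/(13*w))
43903/(-44753) - 44409/y(193, -124) = 43903/(-44753) - 44409*(-1612/(-111 - 1*193 + 52*(-124))) = 43903*(-1/44753) - 44409*(-1612/(-111 - 193 - 6448)) = -43903/44753 - 44409/((1/13)*(-1/124)*(-6752)) = -43903/44753 - 44409/1688/403 = -43903/44753 - 44409*403/1688 = -43903/44753 - 17896827/1688 = -801010806995/75543064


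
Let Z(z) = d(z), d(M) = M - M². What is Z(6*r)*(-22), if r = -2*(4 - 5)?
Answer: 2904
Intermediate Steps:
r = 2 (r = -2*(-1) = 2)
Z(z) = z*(1 - z)
Z(6*r)*(-22) = ((6*2)*(1 - 6*2))*(-22) = (12*(1 - 1*12))*(-22) = (12*(1 - 12))*(-22) = (12*(-11))*(-22) = -132*(-22) = 2904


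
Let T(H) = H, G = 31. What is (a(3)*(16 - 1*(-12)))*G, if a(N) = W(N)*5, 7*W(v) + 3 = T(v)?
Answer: 0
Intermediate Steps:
W(v) = -3/7 + v/7
a(N) = -15/7 + 5*N/7 (a(N) = (-3/7 + N/7)*5 = -15/7 + 5*N/7)
(a(3)*(16 - 1*(-12)))*G = ((-15/7 + (5/7)*3)*(16 - 1*(-12)))*31 = ((-15/7 + 15/7)*(16 + 12))*31 = (0*28)*31 = 0*31 = 0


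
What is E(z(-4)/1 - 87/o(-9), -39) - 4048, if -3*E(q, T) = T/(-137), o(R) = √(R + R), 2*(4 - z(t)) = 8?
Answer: -554589/137 ≈ -4048.1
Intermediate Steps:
z(t) = 0 (z(t) = 4 - ½*8 = 4 - 4 = 0)
o(R) = √2*√R (o(R) = √(2*R) = √2*√R)
E(q, T) = T/411 (E(q, T) = -T/(3*(-137)) = -T*(-1)/(3*137) = -(-1)*T/411 = T/411)
E(z(-4)/1 - 87/o(-9), -39) - 4048 = (1/411)*(-39) - 4048 = -13/137 - 4048 = -554589/137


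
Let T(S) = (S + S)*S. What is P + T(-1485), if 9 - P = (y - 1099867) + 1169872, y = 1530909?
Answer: 2809545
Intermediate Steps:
T(S) = 2*S**2 (T(S) = (2*S)*S = 2*S**2)
P = -1600905 (P = 9 - ((1530909 - 1099867) + 1169872) = 9 - (431042 + 1169872) = 9 - 1*1600914 = 9 - 1600914 = -1600905)
P + T(-1485) = -1600905 + 2*(-1485)**2 = -1600905 + 2*2205225 = -1600905 + 4410450 = 2809545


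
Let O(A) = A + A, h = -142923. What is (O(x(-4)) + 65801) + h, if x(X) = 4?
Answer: -77114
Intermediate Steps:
O(A) = 2*A
(O(x(-4)) + 65801) + h = (2*4 + 65801) - 142923 = (8 + 65801) - 142923 = 65809 - 142923 = -77114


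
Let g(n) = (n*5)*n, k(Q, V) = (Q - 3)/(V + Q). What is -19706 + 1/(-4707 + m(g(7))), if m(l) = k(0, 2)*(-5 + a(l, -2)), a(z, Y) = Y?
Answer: -185098460/9393 ≈ -19706.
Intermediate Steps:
k(Q, V) = (-3 + Q)/(Q + V)
g(n) = 5*n² (g(n) = (5*n)*n = 5*n²)
m(l) = 21/2 (m(l) = ((-3 + 0)/(0 + 2))*(-5 - 2) = (-3/2)*(-7) = ((½)*(-3))*(-7) = -3/2*(-7) = 21/2)
-19706 + 1/(-4707 + m(g(7))) = -19706 + 1/(-4707 + 21/2) = -19706 + 1/(-9393/2) = -19706 - 2/9393 = -185098460/9393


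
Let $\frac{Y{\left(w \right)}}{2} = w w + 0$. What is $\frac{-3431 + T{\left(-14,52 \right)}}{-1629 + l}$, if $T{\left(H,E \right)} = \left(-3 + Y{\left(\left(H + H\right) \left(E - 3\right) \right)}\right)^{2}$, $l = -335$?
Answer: $- \frac{7086727750897}{982} \approx -7.2166 \cdot 10^{9}$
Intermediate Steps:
$Y{\left(w \right)} = 2 w^{2}$ ($Y{\left(w \right)} = 2 \left(w w + 0\right) = 2 \left(w^{2} + 0\right) = 2 w^{2}$)
$T{\left(H,E \right)} = \left(-3 + 8 H^{2} \left(-3 + E\right)^{2}\right)^{2}$ ($T{\left(H,E \right)} = \left(-3 + 2 \left(\left(H + H\right) \left(E - 3\right)\right)^{2}\right)^{2} = \left(-3 + 2 \left(2 H \left(-3 + E\right)\right)^{2}\right)^{2} = \left(-3 + 2 \cdot 4 H^{2} \left(-3 + E\right)^{2}\right)^{2} = \left(-3 + 8 H^{2} \left(-3 + E\right)^{2}\right)^{2}$)
$\frac{-3431 + T{\left(-14,52 \right)}}{-1629 + l} = \frac{-3431 + \left(-3 + 8 \left(-14\right)^{2} \left(-3 + 52\right)^{2}\right)^{2}}{-1629 - 335} = \frac{-3431 + \left(-3 + 8 \cdot 196 \cdot 49^{2}\right)^{2}}{-1964} = \left(-3431 + \left(-3 + 8 \cdot 196 \cdot 2401\right)^{2}\right) \left(- \frac{1}{1964}\right) = \left(-3431 + \left(-3 + 3764768\right)^{2}\right) \left(- \frac{1}{1964}\right) = \left(-3431 + 3764765^{2}\right) \left(- \frac{1}{1964}\right) = \left(-3431 + 14173455505225\right) \left(- \frac{1}{1964}\right) = 14173455501794 \left(- \frac{1}{1964}\right) = - \frac{7086727750897}{982}$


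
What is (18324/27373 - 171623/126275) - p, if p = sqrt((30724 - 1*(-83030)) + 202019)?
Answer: -2383973279/3456525575 - sqrt(315773) ≈ -562.63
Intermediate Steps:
p = sqrt(315773) (p = sqrt((30724 + 83030) + 202019) = sqrt(113754 + 202019) = sqrt(315773) ≈ 561.94)
(18324/27373 - 171623/126275) - p = (18324/27373 - 171623/126275) - sqrt(315773) = -2383973279/3456525575 - sqrt(315773)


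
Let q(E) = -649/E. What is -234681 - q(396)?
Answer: -8448457/36 ≈ -2.3468e+5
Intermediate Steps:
-234681 - q(396) = -234681 - (-649)/396 = -234681 - 1*(-59/36) = -234681 + 59/36 = -8448457/36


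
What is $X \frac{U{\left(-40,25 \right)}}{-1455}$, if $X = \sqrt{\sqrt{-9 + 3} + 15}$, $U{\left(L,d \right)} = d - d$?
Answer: $0$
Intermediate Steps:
$U{\left(L,d \right)} = 0$
$X = \sqrt{15 + i \sqrt{6}}$ ($X = \sqrt{\sqrt{-6} + 15} = \sqrt{i \sqrt{6} + 15} = \sqrt{15 + i \sqrt{6}} \approx 3.8858 + 0.31519 i$)
$X \frac{U{\left(-40,25 \right)}}{-1455} = \sqrt{15 + i \sqrt{6}} \frac{0}{-1455} = \sqrt{15 + i \sqrt{6}} \cdot 0 \left(- \frac{1}{1455}\right) = \sqrt{15 + i \sqrt{6}} \cdot 0 = 0$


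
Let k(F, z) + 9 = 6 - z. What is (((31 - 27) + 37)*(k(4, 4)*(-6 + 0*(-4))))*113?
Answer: 194586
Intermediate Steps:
k(F, z) = -3 - z (k(F, z) = -9 + (6 - z) = -3 - z)
(((31 - 27) + 37)*(k(4, 4)*(-6 + 0*(-4))))*113 = (((31 - 27) + 37)*((-3 - 1*4)*(-6 + 0*(-4))))*113 = ((4 + 37)*((-3 - 4)*(-6 + 0)))*113 = (41*(-7*(-6)))*113 = (41*42)*113 = 1722*113 = 194586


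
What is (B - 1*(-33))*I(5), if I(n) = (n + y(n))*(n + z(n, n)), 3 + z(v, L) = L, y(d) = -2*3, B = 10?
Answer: -301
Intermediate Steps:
y(d) = -6
z(v, L) = -3 + L
I(n) = (-6 + n)*(-3 + 2*n) (I(n) = (n - 6)*(n + (-3 + n)) = (-6 + n)*(-3 + 2*n))
(B - 1*(-33))*I(5) = (10 - 1*(-33))*(18 - 15*5 + 2*5²) = (10 + 33)*(18 - 75 + 2*25) = 43*(18 - 75 + 50) = 43*(-7) = -301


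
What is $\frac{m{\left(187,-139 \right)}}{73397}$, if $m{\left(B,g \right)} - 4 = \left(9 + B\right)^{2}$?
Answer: $\frac{38420}{73397} \approx 0.52345$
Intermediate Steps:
$m{\left(B,g \right)} = 4 + \left(9 + B\right)^{2}$
$\frac{m{\left(187,-139 \right)}}{73397} = \frac{4 + \left(9 + 187\right)^{2}}{73397} = \left(4 + 196^{2}\right) \frac{1}{73397} = \left(4 + 38416\right) \frac{1}{73397} = 38420 \cdot \frac{1}{73397} = \frac{38420}{73397}$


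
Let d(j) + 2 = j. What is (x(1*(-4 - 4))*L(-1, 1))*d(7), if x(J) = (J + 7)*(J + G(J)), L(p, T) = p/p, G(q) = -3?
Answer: 55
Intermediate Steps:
d(j) = -2 + j
L(p, T) = 1
x(J) = (-3 + J)*(7 + J) (x(J) = (J + 7)*(J - 3) = (7 + J)*(-3 + J) = (-3 + J)*(7 + J))
(x(1*(-4 - 4))*L(-1, 1))*d(7) = ((-21 + (1*(-4 - 4))**2 + 4*(1*(-4 - 4)))*1)*(-2 + 7) = ((-21 + (1*(-8))**2 + 4*(1*(-8)))*1)*5 = ((-21 + (-8)**2 + 4*(-8))*1)*5 = ((-21 + 64 - 32)*1)*5 = (11*1)*5 = 11*5 = 55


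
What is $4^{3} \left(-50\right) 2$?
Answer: $-6400$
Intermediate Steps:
$4^{3} \left(-50\right) 2 = 64 \left(-50\right) 2 = \left(-3200\right) 2 = -6400$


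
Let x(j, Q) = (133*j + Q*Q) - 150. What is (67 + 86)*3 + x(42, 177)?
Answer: 37224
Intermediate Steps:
x(j, Q) = -150 + Q² + 133*j (x(j, Q) = (133*j + Q²) - 150 = (Q² + 133*j) - 150 = -150 + Q² + 133*j)
(67 + 86)*3 + x(42, 177) = (67 + 86)*3 + (-150 + 177² + 133*42) = 153*3 + (-150 + 31329 + 5586) = 459 + 36765 = 37224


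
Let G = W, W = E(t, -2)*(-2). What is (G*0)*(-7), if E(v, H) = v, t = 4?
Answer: 0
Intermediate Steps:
W = -8 (W = 4*(-2) = -8)
G = -8
(G*0)*(-7) = -8*0*(-7) = 0*(-7) = 0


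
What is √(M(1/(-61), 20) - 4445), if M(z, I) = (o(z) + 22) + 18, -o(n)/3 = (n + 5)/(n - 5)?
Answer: I*√11449653/51 ≈ 66.348*I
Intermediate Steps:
o(n) = -3*(5 + n)/(-5 + n) (o(n) = -3*(n + 5)/(n - 5) = -3*(5 + n)/(-5 + n))
M(z, I) = 40 + 3*(-5 - z)/(-5 + z) (M(z, I) = (3*(-5 - z)/(-5 + z) + 22) + 18 = (22 + 3*(-5 - z)/(-5 + z)) + 18 = 40 + 3*(-5 - z)/(-5 + z))
√(M(1/(-61), 20) - 4445) = √((-215 + 37/(-61))/(-5 + 1/(-61)) - 4445) = √((-215 + 37*(-1/61))/(-5 - 1/61) - 4445) = √((-215 - 37/61)/(-306/61) - 4445) = √(-61/306*(-13152/61) - 4445) = √(2192/51 - 4445) = √(-224503/51) = I*√11449653/51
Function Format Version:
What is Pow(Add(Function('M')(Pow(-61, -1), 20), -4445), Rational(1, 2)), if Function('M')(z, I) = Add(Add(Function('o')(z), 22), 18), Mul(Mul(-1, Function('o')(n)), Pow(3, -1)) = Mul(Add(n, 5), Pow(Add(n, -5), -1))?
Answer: Mul(Rational(1, 51), I, Pow(11449653, Rational(1, 2))) ≈ Mul(66.348, I)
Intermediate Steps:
Function('o')(n) = Mul(-3, Pow(Add(-5, n), -1), Add(5, n)) (Function('o')(n) = Mul(-3, Mul(Add(n, 5), Pow(Add(n, -5), -1))) = Mul(-3, Mul(Add(5, n), Pow(Add(-5, n), -1))) = Mul(-3, Mul(Pow(Add(-5, n), -1), Add(5, n))) = Mul(-3, Pow(Add(-5, n), -1), Add(5, n)))
Function('M')(z, I) = Add(40, Mul(3, Pow(Add(-5, z), -1), Add(-5, Mul(-1, z)))) (Function('M')(z, I) = Add(Add(Mul(3, Pow(Add(-5, z), -1), Add(-5, Mul(-1, z))), 22), 18) = Add(Add(22, Mul(3, Pow(Add(-5, z), -1), Add(-5, Mul(-1, z)))), 18) = Add(40, Mul(3, Pow(Add(-5, z), -1), Add(-5, Mul(-1, z)))))
Pow(Add(Function('M')(Pow(-61, -1), 20), -4445), Rational(1, 2)) = Pow(Add(Mul(Pow(Add(-5, Pow(-61, -1)), -1), Add(-215, Mul(37, Pow(-61, -1)))), -4445), Rational(1, 2)) = Pow(Add(Mul(Pow(Add(-5, Rational(-1, 61)), -1), Add(-215, Mul(37, Rational(-1, 61)))), -4445), Rational(1, 2)) = Pow(Add(Mul(Pow(Rational(-306, 61), -1), Add(-215, Rational(-37, 61))), -4445), Rational(1, 2)) = Pow(Add(Mul(Rational(-61, 306), Rational(-13152, 61)), -4445), Rational(1, 2)) = Pow(Add(Rational(2192, 51), -4445), Rational(1, 2)) = Pow(Rational(-224503, 51), Rational(1, 2)) = Mul(Rational(1, 51), I, Pow(11449653, Rational(1, 2)))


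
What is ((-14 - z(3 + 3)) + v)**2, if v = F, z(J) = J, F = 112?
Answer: 8464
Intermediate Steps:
v = 112
((-14 - z(3 + 3)) + v)**2 = ((-14 - (3 + 3)) + 112)**2 = ((-14 - 1*6) + 112)**2 = ((-14 - 6) + 112)**2 = (-20 + 112)**2 = 92**2 = 8464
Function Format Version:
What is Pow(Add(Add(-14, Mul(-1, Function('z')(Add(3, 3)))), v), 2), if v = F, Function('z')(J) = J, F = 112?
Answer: 8464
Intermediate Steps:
v = 112
Pow(Add(Add(-14, Mul(-1, Function('z')(Add(3, 3)))), v), 2) = Pow(Add(Add(-14, Mul(-1, Add(3, 3))), 112), 2) = Pow(Add(Add(-14, Mul(-1, 6)), 112), 2) = Pow(Add(Add(-14, -6), 112), 2) = Pow(Add(-20, 112), 2) = Pow(92, 2) = 8464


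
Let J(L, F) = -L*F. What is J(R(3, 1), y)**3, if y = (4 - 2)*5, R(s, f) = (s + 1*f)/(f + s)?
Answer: -1000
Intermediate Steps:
R(s, f) = 1 (R(s, f) = (s + f)/(f + s) = (f + s)/(f + s) = 1)
y = 10 (y = 2*5 = 10)
J(L, F) = -F*L
J(R(3, 1), y)**3 = (-1*10*1)**3 = (-10)**3 = -1000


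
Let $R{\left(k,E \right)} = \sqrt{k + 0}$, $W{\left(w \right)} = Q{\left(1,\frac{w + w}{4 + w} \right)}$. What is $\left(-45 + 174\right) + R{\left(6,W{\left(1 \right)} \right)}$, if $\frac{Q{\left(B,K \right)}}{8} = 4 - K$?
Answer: $129 + \sqrt{6} \approx 131.45$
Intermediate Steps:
$Q{\left(B,K \right)} = 32 - 8 K$ ($Q{\left(B,K \right)} = 8 \left(4 - K\right) = 32 - 8 K$)
$W{\left(w \right)} = 32 - \frac{16 w}{4 + w}$ ($W{\left(w \right)} = 32 - 8 \frac{w + w}{4 + w} = 32 - 8 \frac{2 w}{4 + w} = 32 - \frac{16 w}{4 + w}$)
$R{\left(k,E \right)} = \sqrt{k}$
$\left(-45 + 174\right) + R{\left(6,W{\left(1 \right)} \right)} = \left(-45 + 174\right) + \sqrt{6} = 129 + \sqrt{6}$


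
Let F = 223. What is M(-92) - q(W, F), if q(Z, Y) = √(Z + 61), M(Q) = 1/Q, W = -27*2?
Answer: -1/92 - √7 ≈ -2.6566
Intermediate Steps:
W = -54
q(Z, Y) = √(61 + Z)
M(-92) - q(W, F) = 1/(-92) - √(61 - 54) = -1/92 - √7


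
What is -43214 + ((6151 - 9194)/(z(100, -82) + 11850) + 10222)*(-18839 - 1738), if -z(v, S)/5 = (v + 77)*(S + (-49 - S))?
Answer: -3872047101803/18405 ≈ -2.1038e+8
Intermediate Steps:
z(v, S) = 18865 + 245*v (z(v, S) = -5*(v + 77)*(S + (-49 - S)) = -5*(77 + v)*(-49) = -5*(-3773 - 49*v) = 18865 + 245*v)
-43214 + ((6151 - 9194)/(z(100, -82) + 11850) + 10222)*(-18839 - 1738) = -43214 + ((6151 - 9194)/((18865 + 245*100) + 11850) + 10222)*(-18839 - 1738) = -43214 + (-3043/((18865 + 24500) + 11850) + 10222)*(-20577) = -43214 + (-3043/(43365 + 11850) + 10222)*(-20577) = -43214 + (-3043/55215 + 10222)*(-20577) = -43214 + (564404687/55215)*(-20577) = -43214 - 3871251748133/18405 = -3872047101803/18405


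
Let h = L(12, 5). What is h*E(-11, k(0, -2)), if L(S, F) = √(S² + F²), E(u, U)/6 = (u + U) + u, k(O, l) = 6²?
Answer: 1092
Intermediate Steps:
k(O, l) = 36
E(u, U) = 6*U + 12*u (E(u, U) = 6*((u + U) + u) = 6*((U + u) + u) = 6*(U + 2*u) = 6*U + 12*u)
L(S, F) = √(F² + S²)
h = 13 (h = √(5² + 12²) = √(25 + 144) = √169 = 13)
h*E(-11, k(0, -2)) = 13*(6*36 + 12*(-11)) = 13*(216 - 132) = 13*84 = 1092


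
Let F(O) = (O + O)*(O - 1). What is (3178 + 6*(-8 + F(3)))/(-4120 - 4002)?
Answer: -1601/4061 ≈ -0.39424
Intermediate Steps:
F(O) = 2*O*(-1 + O) (F(O) = (2*O)*(-1 + O) = 2*O*(-1 + O))
(3178 + 6*(-8 + F(3)))/(-4120 - 4002) = (3178 + 6*(-8 + 2*3*(-1 + 3)))/(-4120 - 4002) = (3178 + 6*(-8 + 2*3*2))/(-8122) = (3178 + 6*(-8 + 12))*(-1/8122) = (3178 + 6*4)*(-1/8122) = (3178 + 24)*(-1/8122) = 3202*(-1/8122) = -1601/4061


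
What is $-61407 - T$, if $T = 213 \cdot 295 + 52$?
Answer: $-124294$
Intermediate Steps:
$T = 62887$ ($T = 62835 + 52 = 62887$)
$-61407 - T = -61407 - 62887 = -124294$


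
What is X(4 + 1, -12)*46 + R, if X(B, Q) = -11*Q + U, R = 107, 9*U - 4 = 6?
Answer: 56071/9 ≈ 6230.1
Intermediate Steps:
U = 10/9 (U = 4/9 + (1/9)*6 = 4/9 + 2/3 = 10/9 ≈ 1.1111)
X(B, Q) = 10/9 - 11*Q (X(B, Q) = -11*Q + 10/9 = 10/9 - 11*Q)
X(4 + 1, -12)*46 + R = (10/9 - 11*(-12))*46 + 107 = (10/9 + 132)*46 + 107 = (1198/9)*46 + 107 = 55108/9 + 107 = 56071/9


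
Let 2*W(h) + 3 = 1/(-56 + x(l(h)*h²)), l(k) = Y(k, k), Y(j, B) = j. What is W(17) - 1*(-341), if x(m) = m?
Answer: 1648952/4857 ≈ 339.50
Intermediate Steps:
l(k) = k
W(h) = -3/2 + 1/(2*(-56 + h³)) (W(h) = -3/2 + 1/(2*(-56 + h*h²)) = -3/2 + 1/(2*(-56 + h³)))
W(17) - 1*(-341) = (169 - 3*17³)/(2*(-56 + 17³)) - 1*(-341) = (169 - 3*4913)/(2*(-56 + 4913)) + 341 = (½)*(169 - 14739)/4857 + 341 = (½)*(1/4857)*(-14570) + 341 = -7285/4857 + 341 = 1648952/4857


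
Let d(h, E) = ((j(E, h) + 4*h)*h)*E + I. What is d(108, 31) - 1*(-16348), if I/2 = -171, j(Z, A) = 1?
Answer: 1465690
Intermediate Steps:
I = -342 (I = 2*(-171) = -342)
d(h, E) = -342 + E*h*(1 + 4*h) (d(h, E) = ((1 + 4*h)*h)*E - 342 = (h*(1 + 4*h))*E - 342 = E*h*(1 + 4*h) - 342 = -342 + E*h*(1 + 4*h))
d(108, 31) - 1*(-16348) = (-342 + 31*108 + 4*31*108²) - 1*(-16348) = (-342 + 3348 + 4*31*11664) + 16348 = (-342 + 3348 + 1446336) + 16348 = 1449342 + 16348 = 1465690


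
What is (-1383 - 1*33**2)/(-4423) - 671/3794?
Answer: 6410935/16780862 ≈ 0.38204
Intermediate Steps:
(-1383 - 1*33**2)/(-4423) - 671/3794 = (-1383 - 1*1089)*(-1/4423) - 671*1/3794 = (-1383 - 1089)*(-1/4423) - 671/3794 = -2472*(-1/4423) - 671/3794 = 2472/4423 - 671/3794 = 6410935/16780862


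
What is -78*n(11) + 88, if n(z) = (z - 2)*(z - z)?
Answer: 88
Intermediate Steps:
n(z) = 0 (n(z) = (-2 + z)*0 = 0)
-78*n(11) + 88 = -78*0 + 88 = 0 + 88 = 88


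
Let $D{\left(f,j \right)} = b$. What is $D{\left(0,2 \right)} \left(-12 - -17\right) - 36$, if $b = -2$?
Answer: $-46$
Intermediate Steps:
$D{\left(f,j \right)} = -2$
$D{\left(0,2 \right)} \left(-12 - -17\right) - 36 = - 2 \left(-12 - -17\right) - 36 = - 2 \left(-12 + 17\right) - 36 = \left(-2\right) 5 - 36 = -10 - 36 = -46$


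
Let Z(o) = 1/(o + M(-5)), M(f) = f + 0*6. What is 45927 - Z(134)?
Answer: 5924582/129 ≈ 45927.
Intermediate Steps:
M(f) = f (M(f) = f + 0 = f)
Z(o) = 1/(-5 + o) (Z(o) = 1/(o - 5) = 1/(-5 + o))
45927 - Z(134) = 45927 - 1/(-5 + 134) = 45927 - 1/129 = 5924582/129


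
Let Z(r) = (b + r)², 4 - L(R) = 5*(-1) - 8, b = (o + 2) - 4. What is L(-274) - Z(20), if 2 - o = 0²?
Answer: -383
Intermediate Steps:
o = 2 (o = 2 - 1*0² = 2 - 1*0 = 2 + 0 = 2)
b = 0 (b = (2 + 2) - 4 = 4 - 4 = 0)
L(R) = 17 (L(R) = 4 - (5*(-1) - 8) = 4 - (-5 - 8) = 4 - 1*(-13) = 4 + 13 = 17)
Z(r) = r² (Z(r) = (0 + r)² = r²)
L(-274) - Z(20) = 17 - 1*20² = 17 - 1*400 = 17 - 400 = -383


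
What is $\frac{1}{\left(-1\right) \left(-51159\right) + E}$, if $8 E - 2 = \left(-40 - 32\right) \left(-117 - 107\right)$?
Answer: $\frac{4}{212701} \approx 1.8806 \cdot 10^{-5}$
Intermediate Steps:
$E = \frac{8065}{4}$ ($E = \frac{1}{4} + \frac{\left(-40 - 32\right) \left(-117 - 107\right)}{8} = \frac{1}{4} + \frac{\left(-40 - 32\right) \left(-224\right)}{8} = \frac{1}{4} + \frac{\left(-72\right) \left(-224\right)}{8} = \frac{1}{4} + \frac{1}{8} \cdot 16128 = \frac{1}{4} + 2016 = \frac{8065}{4} \approx 2016.3$)
$\frac{1}{\left(-1\right) \left(-51159\right) + E} = \frac{1}{\left(-1\right) \left(-51159\right) + \frac{8065}{4}} = \frac{1}{51159 + \frac{8065}{4}} = \frac{1}{\frac{212701}{4}} = \frac{4}{212701}$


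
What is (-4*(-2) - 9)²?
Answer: 1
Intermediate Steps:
(-4*(-2) - 9)² = (8 - 9)² = (-1)² = 1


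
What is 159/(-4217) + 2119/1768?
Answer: 665747/573512 ≈ 1.1608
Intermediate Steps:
159/(-4217) + 2119/1768 = 159*(-1/4217) + 2119*(1/1768) = -159/4217 + 163/136 = 665747/573512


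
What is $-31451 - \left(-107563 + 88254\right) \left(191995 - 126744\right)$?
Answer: $1259900108$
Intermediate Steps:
$-31451 - \left(-107563 + 88254\right) \left(191995 - 126744\right) = -31451 - \left(-19309\right) 65251 = -31451 - -1259931559 = -31451 + 1259931559 = 1259900108$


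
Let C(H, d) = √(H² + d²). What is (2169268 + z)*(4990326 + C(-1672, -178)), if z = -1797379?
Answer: 1855847345814 + 743778*√706817 ≈ 1.8565e+12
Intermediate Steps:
(2169268 + z)*(4990326 + C(-1672, -178)) = (2169268 - 1797379)*(4990326 + √((-1672)² + (-178)²)) = 371889*(4990326 + √(2795584 + 31684)) = 371889*(4990326 + √2827268) = 371889*(4990326 + 2*√706817) = 1855847345814 + 743778*√706817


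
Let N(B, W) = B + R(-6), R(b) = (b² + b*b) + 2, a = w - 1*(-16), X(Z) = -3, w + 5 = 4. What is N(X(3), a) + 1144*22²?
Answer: 553767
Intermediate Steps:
w = -1 (w = -5 + 4 = -1)
a = 15 (a = -1 - 1*(-16) = -1 + 16 = 15)
R(b) = 2 + 2*b² (R(b) = (b² + b²) + 2 = 2*b² + 2 = 2 + 2*b²)
N(B, W) = 74 + B (N(B, W) = B + (2 + 2*(-6)²) = B + (2 + 2*36) = B + (2 + 72) = B + 74 = 74 + B)
N(X(3), a) + 1144*22² = (74 - 3) + 1144*22² = 71 + 1144*484 = 71 + 553696 = 553767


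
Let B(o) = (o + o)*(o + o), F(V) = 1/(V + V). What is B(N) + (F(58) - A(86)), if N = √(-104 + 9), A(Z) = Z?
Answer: -54055/116 ≈ -465.99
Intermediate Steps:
F(V) = 1/(2*V)
N = I*√95 (N = √(-95) = I*√95 ≈ 9.7468*I)
B(o) = 4*o² (B(o) = (2*o)*(2*o) = 4*o²)
B(N) + (F(58) - A(86)) = 4*(I*√95)² + ((½)/58 - 1*86) = 4*(-95) + ((½)*(1/58) - 86) = -380 + (1/116 - 86) = -380 - 9975/116 = -54055/116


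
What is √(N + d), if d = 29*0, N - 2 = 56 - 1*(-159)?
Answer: √217 ≈ 14.731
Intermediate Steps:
N = 217 (N = 2 + (56 - 1*(-159)) = 2 + (56 + 159) = 2 + 215 = 217)
d = 0
√(N + d) = √(217 + 0) = √217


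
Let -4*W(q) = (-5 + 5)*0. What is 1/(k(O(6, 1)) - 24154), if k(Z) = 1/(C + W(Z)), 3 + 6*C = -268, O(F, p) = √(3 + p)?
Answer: -271/6545740 ≈ -4.1401e-5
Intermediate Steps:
W(q) = 0 (W(q) = -(-5 + 5)*0/4 = -0*0 = -¼*0 = 0)
C = -271/6 (C = -½ + (⅙)*(-268) = -½ - 134/3 = -271/6 ≈ -45.167)
k(Z) = -6/271 (k(Z) = 1/(-271/6 + 0) = 1/(-271/6) = -6/271)
1/(k(O(6, 1)) - 24154) = 1/(-6/271 - 24154) = 1/(-6545740/271) = -271/6545740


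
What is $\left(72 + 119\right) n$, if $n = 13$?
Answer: $2483$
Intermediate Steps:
$\left(72 + 119\right) n = \left(72 + 119\right) 13 = 191 \cdot 13 = 2483$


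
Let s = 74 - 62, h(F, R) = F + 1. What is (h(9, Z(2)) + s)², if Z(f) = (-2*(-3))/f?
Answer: 484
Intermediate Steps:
Z(f) = 6/f
h(F, R) = 1 + F
s = 12
(h(9, Z(2)) + s)² = ((1 + 9) + 12)² = (10 + 12)² = 22² = 484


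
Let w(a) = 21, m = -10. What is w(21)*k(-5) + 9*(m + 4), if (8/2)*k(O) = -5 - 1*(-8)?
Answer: -153/4 ≈ -38.250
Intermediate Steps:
k(O) = ¾ (k(O) = (-5 - 1*(-8))/4 = (-5 + 8)/4 = (¼)*3 = ¾)
w(21)*k(-5) + 9*(m + 4) = 21*(¾) + 9*(-10 + 4) = 63/4 + 9*(-6) = 63/4 - 54 = -153/4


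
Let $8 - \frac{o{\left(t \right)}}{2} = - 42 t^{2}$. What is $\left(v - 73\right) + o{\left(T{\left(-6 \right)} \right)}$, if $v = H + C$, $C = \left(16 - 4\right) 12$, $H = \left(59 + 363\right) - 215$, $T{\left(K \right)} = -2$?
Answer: $630$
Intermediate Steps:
$H = 207$ ($H = 422 - 215 = 207$)
$o{\left(t \right)} = 16 + 84 t^{2}$ ($o{\left(t \right)} = 16 - 2 \left(- 42 t^{2}\right) = 16 + 84 t^{2}$)
$C = 144$ ($C = 12 \cdot 12 = 144$)
$v = 351$ ($v = 207 + 144 = 351$)
$\left(v - 73\right) + o{\left(T{\left(-6 \right)} \right)} = \left(351 - 73\right) + \left(16 + 84 \left(-2\right)^{2}\right) = 278 + \left(16 + 84 \cdot 4\right) = 278 + \left(16 + 336\right) = 278 + 352 = 630$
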